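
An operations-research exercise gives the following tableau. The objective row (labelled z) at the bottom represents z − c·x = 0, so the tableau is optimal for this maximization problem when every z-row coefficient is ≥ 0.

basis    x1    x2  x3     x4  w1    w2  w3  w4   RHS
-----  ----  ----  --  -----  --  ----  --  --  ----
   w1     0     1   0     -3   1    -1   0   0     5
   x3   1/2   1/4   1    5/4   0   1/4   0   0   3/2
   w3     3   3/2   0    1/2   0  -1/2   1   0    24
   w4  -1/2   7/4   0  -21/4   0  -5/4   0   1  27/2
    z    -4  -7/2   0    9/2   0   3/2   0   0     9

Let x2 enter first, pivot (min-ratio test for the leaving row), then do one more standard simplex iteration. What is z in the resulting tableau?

Ratio test on column x2 — row 1: 5/1 = 5; row 2: (3/2)/(1/4) = 6; row 3: 24/(3/2) = 16; row 4: (27/2)/(7/4) = 54/7. Minimum is 5 at row 1 (w1 leaves); pivot element 1.
Pivot on row 1; the z-row RHS becomes 9 − (-7/2)·5 = 53/2.
Next entering variable (most negative z-row entry -6): x4.
Ratio test on column x4 — row 1: entry -3 ≤ 0; row 2: (1/4)/2 = 1/8; row 3: (33/2)/5 = 33/10; row 4: entry 0 ≤ 0. Minimum is 1/8 at row 2 (x3 leaves); pivot element 2.
After the second pivot the z-row RHS is 53/2 − (-6)·(1/8) = 109/4.

109/4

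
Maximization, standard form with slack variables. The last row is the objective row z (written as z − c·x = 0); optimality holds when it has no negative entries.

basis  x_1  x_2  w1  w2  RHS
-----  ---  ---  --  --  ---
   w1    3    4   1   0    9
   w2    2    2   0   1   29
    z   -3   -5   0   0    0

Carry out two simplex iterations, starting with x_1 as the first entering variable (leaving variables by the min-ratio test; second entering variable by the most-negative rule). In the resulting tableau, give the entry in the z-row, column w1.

5/4

Ratio test on column x_1 — row 1: 9/3 = 3; row 2: 29/2 = 29/2. Minimum is 3 at row 1 (w1 leaves); pivot element 3.
Divide row 1 by 3; eliminate column x_1 from the other rows.
Second iteration: most negative z-row entry is -1 in column x_2, so x_2 enters.
Ratio test on column x_2 — row 1: 3/(4/3) = 9/4; row 2: entry -2/3 ≤ 0. Minimum is 9/4 at row 1 (x_1 leaves); pivot element 4/3.
Divide row 1 by 4/3; eliminate column x_2 from the other rows.
After both pivots, the entry at the z-row, column w1 is 5/4.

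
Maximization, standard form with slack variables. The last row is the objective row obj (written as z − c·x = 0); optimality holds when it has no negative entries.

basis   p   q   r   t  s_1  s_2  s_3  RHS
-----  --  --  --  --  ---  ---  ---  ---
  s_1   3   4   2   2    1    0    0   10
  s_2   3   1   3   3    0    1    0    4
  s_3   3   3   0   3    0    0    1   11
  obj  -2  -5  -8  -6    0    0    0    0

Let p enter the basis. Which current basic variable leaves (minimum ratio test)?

s_2

Column p entries and ratios — s_1: 10/3 = 10/3; s_2: 4/3 = 4/3; s_3: 11/3 = 11/3.
Smallest ratio is 4/3 in the row of s_2, so s_2 leaves.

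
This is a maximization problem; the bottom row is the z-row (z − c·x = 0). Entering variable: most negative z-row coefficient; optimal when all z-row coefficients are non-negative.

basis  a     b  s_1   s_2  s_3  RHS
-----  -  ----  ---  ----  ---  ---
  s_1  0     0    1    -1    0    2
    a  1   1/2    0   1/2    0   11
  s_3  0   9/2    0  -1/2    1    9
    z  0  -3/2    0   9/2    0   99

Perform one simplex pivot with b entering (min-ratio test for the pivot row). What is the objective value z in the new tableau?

102

Ratio test on column b — row 1: entry 0 ≤ 0; row 2: 11/(1/2) = 22; row 3: 9/(9/2) = 2. Minimum is 2 at row 3 (s_3 leaves); pivot element 9/2.
Pivot on row 3; the z-row RHS becomes 99 − (-3/2)·2 = 102.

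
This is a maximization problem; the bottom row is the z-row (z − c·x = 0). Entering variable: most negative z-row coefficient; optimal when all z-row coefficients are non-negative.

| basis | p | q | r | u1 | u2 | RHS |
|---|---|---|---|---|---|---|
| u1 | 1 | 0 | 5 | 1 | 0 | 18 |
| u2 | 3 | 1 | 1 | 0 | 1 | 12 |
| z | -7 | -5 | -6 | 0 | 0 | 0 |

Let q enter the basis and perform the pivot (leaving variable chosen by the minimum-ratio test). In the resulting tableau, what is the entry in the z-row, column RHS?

60

Ratio test on column q — row 1: entry 0 ≤ 0; row 2: 12/1 = 12. Minimum is 12 at row 2 (u2 leaves); pivot element 1.
Divide row 2 by 1; eliminate column q from the other rows.
z-row update in column RHS: 0 − (-5)·12 = 60.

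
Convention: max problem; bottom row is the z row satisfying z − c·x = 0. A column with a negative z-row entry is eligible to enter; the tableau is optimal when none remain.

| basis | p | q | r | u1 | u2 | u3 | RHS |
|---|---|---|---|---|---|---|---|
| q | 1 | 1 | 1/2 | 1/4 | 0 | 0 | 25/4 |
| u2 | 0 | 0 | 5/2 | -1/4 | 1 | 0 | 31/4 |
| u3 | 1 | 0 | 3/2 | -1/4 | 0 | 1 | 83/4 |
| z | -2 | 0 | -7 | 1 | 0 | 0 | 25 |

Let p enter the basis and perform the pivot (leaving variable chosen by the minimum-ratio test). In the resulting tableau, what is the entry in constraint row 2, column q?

0

Ratio test on column p — row 1: (25/4)/1 = 25/4; row 2: entry 0 ≤ 0; row 3: (83/4)/1 = 83/4. Minimum is 25/4 at row 1 (q leaves); pivot element 1.
Divide row 1 by 1; eliminate column p from the other rows.
Row 2 update in column q: 0 − 0·1 = 0.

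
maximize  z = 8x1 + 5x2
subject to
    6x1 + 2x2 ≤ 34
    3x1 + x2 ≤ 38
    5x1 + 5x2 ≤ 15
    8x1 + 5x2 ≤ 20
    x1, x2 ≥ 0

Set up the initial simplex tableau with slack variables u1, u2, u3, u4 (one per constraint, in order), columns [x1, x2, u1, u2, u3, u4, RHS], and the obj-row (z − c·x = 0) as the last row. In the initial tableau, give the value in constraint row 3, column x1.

Constraint 3 has coefficient 5 on x1.

5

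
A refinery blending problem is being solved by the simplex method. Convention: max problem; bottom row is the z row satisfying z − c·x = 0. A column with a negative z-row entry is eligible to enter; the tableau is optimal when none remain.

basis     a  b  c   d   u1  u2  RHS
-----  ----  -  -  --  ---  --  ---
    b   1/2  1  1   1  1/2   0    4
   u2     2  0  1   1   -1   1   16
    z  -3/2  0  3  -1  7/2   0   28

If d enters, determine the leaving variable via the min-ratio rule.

b

Column d entries and ratios — b: 4/1 = 4; u2: 16/1 = 16.
Smallest ratio is 4 in the row of b, so b leaves.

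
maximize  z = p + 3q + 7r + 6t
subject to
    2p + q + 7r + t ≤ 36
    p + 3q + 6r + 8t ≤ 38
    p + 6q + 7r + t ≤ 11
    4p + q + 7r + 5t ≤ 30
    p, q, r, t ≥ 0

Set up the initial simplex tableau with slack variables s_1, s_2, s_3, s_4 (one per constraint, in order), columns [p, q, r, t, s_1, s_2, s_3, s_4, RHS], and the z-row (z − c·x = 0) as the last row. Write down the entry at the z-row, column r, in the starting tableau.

The z-row carries the negated objective coefficients: the r entry is -7.

-7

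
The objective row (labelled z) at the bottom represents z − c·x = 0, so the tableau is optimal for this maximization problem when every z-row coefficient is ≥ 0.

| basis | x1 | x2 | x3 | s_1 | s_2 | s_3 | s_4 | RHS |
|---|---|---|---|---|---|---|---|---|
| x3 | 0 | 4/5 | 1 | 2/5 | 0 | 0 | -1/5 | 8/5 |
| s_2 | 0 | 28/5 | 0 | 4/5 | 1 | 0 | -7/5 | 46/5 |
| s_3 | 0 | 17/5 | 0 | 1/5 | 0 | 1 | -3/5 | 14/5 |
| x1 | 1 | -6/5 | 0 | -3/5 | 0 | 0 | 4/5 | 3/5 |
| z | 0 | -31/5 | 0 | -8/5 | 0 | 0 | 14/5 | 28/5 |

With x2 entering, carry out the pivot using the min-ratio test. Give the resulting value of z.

182/17

Ratio test on column x2 — row 1: (8/5)/(4/5) = 2; row 2: (46/5)/(28/5) = 23/14; row 3: (14/5)/(17/5) = 14/17; row 4: entry -6/5 ≤ 0. Minimum is 14/17 at row 3 (s_3 leaves); pivot element 17/5.
Pivot on row 3; the z-row RHS becomes 28/5 − (-31/5)·(14/17) = 182/17.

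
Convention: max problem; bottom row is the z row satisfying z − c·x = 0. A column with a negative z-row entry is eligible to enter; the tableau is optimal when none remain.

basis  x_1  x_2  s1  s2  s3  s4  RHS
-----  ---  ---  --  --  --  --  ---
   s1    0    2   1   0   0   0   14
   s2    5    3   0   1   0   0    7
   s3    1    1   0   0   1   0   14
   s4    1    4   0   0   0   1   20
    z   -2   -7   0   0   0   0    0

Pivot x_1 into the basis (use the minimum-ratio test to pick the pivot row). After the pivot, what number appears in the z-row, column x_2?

-29/5

Ratio test on column x_1 — row 1: entry 0 ≤ 0; row 2: 7/5 = 7/5; row 3: 14/1 = 14; row 4: 20/1 = 20. Minimum is 7/5 at row 2 (s2 leaves); pivot element 5.
Divide row 2 by 5; eliminate column x_1 from the other rows.
z-row update in column x_2: -7 − (-2)·(3/5) = -29/5.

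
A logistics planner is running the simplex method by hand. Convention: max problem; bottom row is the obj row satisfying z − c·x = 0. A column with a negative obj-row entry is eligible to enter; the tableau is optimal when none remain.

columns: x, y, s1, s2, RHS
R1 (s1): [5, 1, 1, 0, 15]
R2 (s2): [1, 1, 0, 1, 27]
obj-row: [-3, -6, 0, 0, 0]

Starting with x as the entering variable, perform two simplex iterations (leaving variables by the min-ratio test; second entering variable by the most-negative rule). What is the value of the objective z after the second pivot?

90

Ratio test on column x — row 1: 15/5 = 3; row 2: 27/1 = 27. Minimum is 3 at row 1 (s1 leaves); pivot element 5.
Pivot on row 1; the obj-row RHS becomes 0 − (-3)·3 = 9.
Next entering variable (most negative obj-row entry -27/5): y.
Ratio test on column y — row 1: 3/(1/5) = 15; row 2: 24/(4/5) = 30. Minimum is 15 at row 1 (x leaves); pivot element 1/5.
After the second pivot the obj-row RHS is 9 − (-27/5)·15 = 90.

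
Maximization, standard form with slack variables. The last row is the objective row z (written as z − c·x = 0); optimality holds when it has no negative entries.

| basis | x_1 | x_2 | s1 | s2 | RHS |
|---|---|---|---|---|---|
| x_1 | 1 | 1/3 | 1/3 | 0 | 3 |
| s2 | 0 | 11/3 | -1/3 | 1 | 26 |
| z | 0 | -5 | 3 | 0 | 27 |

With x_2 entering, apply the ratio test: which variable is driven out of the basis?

Column x_2 entries and ratios — x_1: 3/(1/3) = 9; s2: 26/(11/3) = 78/11.
Smallest ratio is 78/11 in the row of s2, so s2 leaves.

s2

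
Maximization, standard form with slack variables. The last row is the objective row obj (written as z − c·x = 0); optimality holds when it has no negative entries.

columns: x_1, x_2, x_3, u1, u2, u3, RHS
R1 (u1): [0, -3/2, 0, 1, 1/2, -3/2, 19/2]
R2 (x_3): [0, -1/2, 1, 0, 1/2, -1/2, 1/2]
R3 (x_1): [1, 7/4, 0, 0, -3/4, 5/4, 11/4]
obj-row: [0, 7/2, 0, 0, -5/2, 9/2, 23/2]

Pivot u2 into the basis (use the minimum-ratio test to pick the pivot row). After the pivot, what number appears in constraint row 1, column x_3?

Ratio test on column u2 — row 1: (19/2)/(1/2) = 19; row 2: (1/2)/(1/2) = 1; row 3: entry -3/4 ≤ 0. Minimum is 1 at row 2 (x_3 leaves); pivot element 1/2.
Divide row 2 by 1/2; eliminate column u2 from the other rows.
Row 1 update in column x_3: 0 − (1/2)·2 = -1.

-1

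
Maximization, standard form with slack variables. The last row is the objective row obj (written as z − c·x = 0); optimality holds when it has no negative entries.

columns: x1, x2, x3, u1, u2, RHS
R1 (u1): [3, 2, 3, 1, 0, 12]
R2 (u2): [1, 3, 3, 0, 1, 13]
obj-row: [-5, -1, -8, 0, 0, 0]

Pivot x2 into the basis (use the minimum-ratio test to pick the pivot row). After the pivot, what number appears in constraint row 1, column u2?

-2/3

Ratio test on column x2 — row 1: 12/2 = 6; row 2: 13/3 = 13/3. Minimum is 13/3 at row 2 (u2 leaves); pivot element 3.
Divide row 2 by 3; eliminate column x2 from the other rows.
Row 1 update in column u2: 0 − 2·(1/3) = -2/3.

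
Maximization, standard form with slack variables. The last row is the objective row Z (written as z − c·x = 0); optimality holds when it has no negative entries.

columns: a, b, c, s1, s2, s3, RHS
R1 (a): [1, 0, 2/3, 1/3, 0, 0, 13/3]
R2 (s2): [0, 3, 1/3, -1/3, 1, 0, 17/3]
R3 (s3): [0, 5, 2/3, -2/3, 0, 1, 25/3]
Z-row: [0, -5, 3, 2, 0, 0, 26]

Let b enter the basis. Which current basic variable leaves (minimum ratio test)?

s3

Column b entries and ratios — a: 0 ≤ 0, skip; s2: (17/3)/3 = 17/9; s3: (25/3)/5 = 5/3.
Smallest ratio is 5/3 in the row of s3, so s3 leaves.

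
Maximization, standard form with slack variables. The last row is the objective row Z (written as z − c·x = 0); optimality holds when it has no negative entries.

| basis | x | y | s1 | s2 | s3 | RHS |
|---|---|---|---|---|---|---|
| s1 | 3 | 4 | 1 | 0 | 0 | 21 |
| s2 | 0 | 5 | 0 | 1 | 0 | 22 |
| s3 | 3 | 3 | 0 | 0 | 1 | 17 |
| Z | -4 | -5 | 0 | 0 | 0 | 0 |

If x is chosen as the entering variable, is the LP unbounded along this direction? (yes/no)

no

Column x has positive entries in row(s) 1, 3, so the ratio test bounds it — not unbounded.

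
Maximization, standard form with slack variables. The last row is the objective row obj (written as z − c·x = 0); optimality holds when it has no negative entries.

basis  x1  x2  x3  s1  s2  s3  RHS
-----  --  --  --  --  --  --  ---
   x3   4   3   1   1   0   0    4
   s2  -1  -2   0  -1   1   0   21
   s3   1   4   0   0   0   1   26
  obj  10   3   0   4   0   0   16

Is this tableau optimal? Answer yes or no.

Every obj-row coefficient is ≥ 0, so the tableau is optimal.

yes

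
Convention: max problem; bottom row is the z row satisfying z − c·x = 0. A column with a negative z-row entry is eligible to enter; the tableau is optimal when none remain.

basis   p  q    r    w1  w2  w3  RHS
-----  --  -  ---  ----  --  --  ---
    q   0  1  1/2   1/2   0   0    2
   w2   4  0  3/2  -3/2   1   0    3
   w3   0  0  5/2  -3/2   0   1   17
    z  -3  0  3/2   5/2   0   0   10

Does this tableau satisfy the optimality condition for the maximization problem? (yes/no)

The z-row has a negative entry -3 in column p, so it is not optimal.

no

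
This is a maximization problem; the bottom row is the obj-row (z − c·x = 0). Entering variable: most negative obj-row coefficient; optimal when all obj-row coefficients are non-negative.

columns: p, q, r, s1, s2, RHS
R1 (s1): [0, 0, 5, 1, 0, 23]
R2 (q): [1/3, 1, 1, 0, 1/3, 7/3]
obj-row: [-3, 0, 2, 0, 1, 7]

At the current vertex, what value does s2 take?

s2 is not in the basis, so in the current basic feasible solution s2 = 0.

0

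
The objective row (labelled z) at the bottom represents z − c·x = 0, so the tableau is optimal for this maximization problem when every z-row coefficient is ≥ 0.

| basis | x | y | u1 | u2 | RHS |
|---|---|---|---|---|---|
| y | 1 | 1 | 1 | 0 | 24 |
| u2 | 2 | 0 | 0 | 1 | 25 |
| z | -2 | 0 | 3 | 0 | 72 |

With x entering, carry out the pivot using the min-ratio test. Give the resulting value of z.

Ratio test on column x — row 1: 24/1 = 24; row 2: 25/2 = 25/2. Minimum is 25/2 at row 2 (u2 leaves); pivot element 2.
Pivot on row 2; the z-row RHS becomes 72 − (-2)·(25/2) = 97.

97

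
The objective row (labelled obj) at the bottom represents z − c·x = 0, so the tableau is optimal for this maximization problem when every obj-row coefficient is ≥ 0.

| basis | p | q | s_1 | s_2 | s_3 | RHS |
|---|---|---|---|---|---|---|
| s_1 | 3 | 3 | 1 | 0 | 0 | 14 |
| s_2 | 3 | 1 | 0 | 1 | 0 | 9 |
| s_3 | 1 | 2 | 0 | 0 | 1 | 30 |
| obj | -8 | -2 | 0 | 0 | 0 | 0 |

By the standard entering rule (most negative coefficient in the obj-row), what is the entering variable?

p

Negative obj-row entries: p: -8, q: -2.
The most negative is -8 in column p, so p enters.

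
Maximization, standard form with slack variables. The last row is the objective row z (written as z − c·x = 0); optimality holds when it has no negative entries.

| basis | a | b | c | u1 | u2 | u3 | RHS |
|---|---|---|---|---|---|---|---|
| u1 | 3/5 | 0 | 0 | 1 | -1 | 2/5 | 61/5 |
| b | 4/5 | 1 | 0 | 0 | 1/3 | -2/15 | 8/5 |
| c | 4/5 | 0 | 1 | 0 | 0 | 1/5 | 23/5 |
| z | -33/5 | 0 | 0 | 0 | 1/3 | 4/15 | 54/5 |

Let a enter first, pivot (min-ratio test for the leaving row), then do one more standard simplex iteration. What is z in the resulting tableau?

Ratio test on column a — row 1: (61/5)/(3/5) = 61/3; row 2: (8/5)/(4/5) = 2; row 3: (23/5)/(4/5) = 23/4. Minimum is 2 at row 2 (b leaves); pivot element 4/5.
Pivot on row 2; the z-row RHS becomes 54/5 − (-33/5)·2 = 24.
Next entering variable (most negative z-row entry -5/6): u3.
Ratio test on column u3 — row 1: 11/(1/2) = 22; row 2: entry -1/6 ≤ 0; row 3: 3/(1/3) = 9. Minimum is 9 at row 3 (c leaves); pivot element 1/3.
After the second pivot the z-row RHS is 24 − (-5/6)·9 = 63/2.

63/2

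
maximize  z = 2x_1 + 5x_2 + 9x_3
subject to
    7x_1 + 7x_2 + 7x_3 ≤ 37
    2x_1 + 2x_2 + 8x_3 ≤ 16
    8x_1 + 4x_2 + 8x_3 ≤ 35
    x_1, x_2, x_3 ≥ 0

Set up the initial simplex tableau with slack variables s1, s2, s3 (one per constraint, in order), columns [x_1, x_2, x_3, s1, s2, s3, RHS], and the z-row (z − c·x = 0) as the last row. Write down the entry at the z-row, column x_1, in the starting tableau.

The z-row carries the negated objective coefficients: the x_1 entry is -2.

-2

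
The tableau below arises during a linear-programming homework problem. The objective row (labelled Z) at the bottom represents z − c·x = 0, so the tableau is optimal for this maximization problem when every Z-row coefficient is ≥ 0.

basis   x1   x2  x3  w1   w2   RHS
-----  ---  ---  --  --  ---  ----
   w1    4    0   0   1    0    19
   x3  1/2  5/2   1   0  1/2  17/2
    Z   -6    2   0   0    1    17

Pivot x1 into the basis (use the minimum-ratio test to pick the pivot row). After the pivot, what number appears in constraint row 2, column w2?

Ratio test on column x1 — row 1: 19/4 = 19/4; row 2: (17/2)/(1/2) = 17. Minimum is 19/4 at row 1 (w1 leaves); pivot element 4.
Divide row 1 by 4; eliminate column x1 from the other rows.
Row 2 update in column w2: 1/2 − (1/2)·0 = 1/2.

1/2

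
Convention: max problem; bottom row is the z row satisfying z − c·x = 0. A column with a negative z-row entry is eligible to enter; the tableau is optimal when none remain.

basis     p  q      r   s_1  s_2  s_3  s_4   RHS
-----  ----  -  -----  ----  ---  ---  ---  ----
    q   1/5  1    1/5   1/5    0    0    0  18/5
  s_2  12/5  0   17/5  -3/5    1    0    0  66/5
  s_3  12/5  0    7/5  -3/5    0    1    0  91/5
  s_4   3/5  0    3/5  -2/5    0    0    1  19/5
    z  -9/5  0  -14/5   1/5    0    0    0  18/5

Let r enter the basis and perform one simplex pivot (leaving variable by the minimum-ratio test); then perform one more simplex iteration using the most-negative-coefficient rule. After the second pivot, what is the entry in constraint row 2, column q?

3/4

Ratio test on column r — row 1: (18/5)/(1/5) = 18; row 2: (66/5)/(17/5) = 66/17; row 3: (91/5)/(7/5) = 13; row 4: (19/5)/(3/5) = 19/3. Minimum is 66/17 at row 2 (s_2 leaves); pivot element 17/5.
Divide row 2 by 17/5; eliminate column r from the other rows.
Second iteration: most negative z-row entry is -5/17 in column s_1, so s_1 enters.
Ratio test on column s_1 — row 1: (48/17)/(4/17) = 12; row 2: entry -3/17 ≤ 0; row 3: entry -6/17 ≤ 0; row 4: entry -5/17 ≤ 0. Minimum is 12 at row 1 (q leaves); pivot element 4/17.
Divide row 1 by 4/17; eliminate column s_1 from the other rows.
After both pivots, the entry at constraint row 2, column q is 3/4.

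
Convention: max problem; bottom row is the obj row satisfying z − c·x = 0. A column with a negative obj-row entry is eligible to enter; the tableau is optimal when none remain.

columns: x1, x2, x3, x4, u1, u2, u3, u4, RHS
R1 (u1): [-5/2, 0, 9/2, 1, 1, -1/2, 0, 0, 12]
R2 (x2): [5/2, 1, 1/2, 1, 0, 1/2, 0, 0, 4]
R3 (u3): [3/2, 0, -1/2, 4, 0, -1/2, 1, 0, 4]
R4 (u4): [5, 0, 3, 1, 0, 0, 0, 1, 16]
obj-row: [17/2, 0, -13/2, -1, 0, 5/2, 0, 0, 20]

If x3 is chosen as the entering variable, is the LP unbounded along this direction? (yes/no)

Column x3 has positive entries in row(s) 1, 2, 4, so the ratio test bounds it — not unbounded.

no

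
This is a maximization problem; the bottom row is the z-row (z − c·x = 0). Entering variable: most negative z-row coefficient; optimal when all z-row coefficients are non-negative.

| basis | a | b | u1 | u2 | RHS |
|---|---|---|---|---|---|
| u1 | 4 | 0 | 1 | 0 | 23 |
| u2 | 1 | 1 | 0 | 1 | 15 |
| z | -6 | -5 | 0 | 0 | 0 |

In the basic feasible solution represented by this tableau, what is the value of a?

a is not in the basis, so in the current basic feasible solution a = 0.

0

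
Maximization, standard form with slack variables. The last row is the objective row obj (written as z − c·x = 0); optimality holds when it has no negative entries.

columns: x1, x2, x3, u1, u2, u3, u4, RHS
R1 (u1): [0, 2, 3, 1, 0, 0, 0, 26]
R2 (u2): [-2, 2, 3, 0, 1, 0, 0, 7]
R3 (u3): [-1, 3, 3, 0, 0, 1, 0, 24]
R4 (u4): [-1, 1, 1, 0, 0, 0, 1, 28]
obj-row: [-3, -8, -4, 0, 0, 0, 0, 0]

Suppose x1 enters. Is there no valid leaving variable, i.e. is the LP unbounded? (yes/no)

yes

Every constraint-row entry in column x1 is ≤ 0, so increasing x1 is unbounded.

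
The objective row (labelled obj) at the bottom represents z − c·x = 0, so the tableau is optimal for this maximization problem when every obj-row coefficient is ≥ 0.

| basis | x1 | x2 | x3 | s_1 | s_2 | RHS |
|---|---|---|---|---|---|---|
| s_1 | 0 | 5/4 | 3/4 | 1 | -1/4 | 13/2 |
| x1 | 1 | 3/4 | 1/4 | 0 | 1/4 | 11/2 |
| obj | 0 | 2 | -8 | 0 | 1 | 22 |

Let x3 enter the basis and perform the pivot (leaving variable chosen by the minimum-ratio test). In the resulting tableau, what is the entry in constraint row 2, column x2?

1/3

Ratio test on column x3 — row 1: (13/2)/(3/4) = 26/3; row 2: (11/2)/(1/4) = 22. Minimum is 26/3 at row 1 (s_1 leaves); pivot element 3/4.
Divide row 1 by 3/4; eliminate column x3 from the other rows.
Row 2 update in column x2: 3/4 − (1/4)·(5/3) = 1/3.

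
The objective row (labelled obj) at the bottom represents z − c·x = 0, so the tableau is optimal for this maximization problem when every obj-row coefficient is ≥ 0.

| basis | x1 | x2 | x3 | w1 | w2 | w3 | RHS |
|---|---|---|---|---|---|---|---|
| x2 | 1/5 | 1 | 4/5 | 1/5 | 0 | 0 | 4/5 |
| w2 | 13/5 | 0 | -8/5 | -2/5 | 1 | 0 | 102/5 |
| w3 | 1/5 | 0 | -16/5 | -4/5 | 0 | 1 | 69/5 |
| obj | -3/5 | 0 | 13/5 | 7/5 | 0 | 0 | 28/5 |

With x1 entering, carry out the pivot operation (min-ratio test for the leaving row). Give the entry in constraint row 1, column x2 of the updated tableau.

Ratio test on column x1 — row 1: (4/5)/(1/5) = 4; row 2: (102/5)/(13/5) = 102/13; row 3: (69/5)/(1/5) = 69. Minimum is 4 at row 1 (x2 leaves); pivot element 1/5.
Divide row 1 by 1/5; eliminate column x1 from the other rows.
In the new row 1, the x2 entry is the old entry divided by the pivot: 1/(1/5) = 5.

5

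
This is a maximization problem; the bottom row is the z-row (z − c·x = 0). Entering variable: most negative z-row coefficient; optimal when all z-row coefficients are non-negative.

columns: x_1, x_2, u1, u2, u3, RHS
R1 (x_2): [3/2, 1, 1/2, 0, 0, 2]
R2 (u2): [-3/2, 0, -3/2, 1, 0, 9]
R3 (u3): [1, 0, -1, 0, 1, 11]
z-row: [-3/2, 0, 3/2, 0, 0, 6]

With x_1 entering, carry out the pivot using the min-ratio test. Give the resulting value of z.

Ratio test on column x_1 — row 1: 2/(3/2) = 4/3; row 2: entry -3/2 ≤ 0; row 3: 11/1 = 11. Minimum is 4/3 at row 1 (x_2 leaves); pivot element 3/2.
Pivot on row 1; the z-row RHS becomes 6 − (-3/2)·(4/3) = 8.

8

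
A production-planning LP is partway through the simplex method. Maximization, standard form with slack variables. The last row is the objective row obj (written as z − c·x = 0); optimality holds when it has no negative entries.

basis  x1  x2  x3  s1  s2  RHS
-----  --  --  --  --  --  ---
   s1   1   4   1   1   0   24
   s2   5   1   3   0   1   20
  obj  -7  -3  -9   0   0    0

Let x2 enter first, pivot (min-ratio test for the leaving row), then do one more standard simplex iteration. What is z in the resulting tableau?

60

Ratio test on column x2 — row 1: 24/4 = 6; row 2: 20/1 = 20. Minimum is 6 at row 1 (s1 leaves); pivot element 4.
Pivot on row 1; the obj-row RHS becomes 0 − (-3)·6 = 18.
Next entering variable (most negative obj-row entry -33/4): x3.
Ratio test on column x3 — row 1: 6/(1/4) = 24; row 2: 14/(11/4) = 56/11. Minimum is 56/11 at row 2 (s2 leaves); pivot element 11/4.
After the second pivot the obj-row RHS is 18 − (-33/4)·(56/11) = 60.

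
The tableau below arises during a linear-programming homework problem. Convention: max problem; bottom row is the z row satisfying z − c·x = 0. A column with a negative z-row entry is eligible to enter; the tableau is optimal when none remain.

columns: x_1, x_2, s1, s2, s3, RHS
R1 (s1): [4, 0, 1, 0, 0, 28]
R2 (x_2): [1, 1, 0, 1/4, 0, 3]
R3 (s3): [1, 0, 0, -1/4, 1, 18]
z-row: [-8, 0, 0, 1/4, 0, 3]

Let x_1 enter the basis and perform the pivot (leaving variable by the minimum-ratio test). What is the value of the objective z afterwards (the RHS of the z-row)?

27

Ratio test on column x_1 — row 1: 28/4 = 7; row 2: 3/1 = 3; row 3: 18/1 = 18. Minimum is 3 at row 2 (x_2 leaves); pivot element 1.
Pivot on row 2; the z-row RHS becomes 3 − (-8)·3 = 27.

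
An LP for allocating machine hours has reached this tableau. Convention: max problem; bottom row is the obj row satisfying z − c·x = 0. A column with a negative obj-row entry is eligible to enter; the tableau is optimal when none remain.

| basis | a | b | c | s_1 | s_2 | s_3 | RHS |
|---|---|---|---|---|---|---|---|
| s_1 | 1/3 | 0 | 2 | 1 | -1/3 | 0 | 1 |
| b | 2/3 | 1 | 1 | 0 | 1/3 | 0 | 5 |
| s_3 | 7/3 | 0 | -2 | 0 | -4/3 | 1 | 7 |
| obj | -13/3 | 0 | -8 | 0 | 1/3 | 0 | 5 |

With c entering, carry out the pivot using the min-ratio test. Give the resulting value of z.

Ratio test on column c — row 1: 1/2 = 1/2; row 2: 5/1 = 5; row 3: entry -2 ≤ 0. Minimum is 1/2 at row 1 (s_1 leaves); pivot element 2.
Pivot on row 1; the obj-row RHS becomes 5 − (-8)·(1/2) = 9.

9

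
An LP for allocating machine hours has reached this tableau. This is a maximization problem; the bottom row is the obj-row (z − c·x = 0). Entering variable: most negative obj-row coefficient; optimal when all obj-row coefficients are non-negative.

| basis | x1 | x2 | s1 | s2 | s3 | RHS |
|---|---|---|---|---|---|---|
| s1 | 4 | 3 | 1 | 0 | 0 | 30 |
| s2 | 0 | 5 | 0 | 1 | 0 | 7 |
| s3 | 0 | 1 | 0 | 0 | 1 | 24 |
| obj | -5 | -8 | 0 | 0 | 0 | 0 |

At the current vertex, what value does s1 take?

30

s1 is basic (row 1); its value is the RHS of that row, 30.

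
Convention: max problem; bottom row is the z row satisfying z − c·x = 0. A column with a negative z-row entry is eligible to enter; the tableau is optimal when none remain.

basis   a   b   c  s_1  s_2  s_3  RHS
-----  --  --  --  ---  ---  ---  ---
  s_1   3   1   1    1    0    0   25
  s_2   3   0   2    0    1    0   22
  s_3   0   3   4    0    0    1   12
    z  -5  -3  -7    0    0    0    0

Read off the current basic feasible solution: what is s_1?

s_1 is basic (row 1); its value is the RHS of that row, 25.

25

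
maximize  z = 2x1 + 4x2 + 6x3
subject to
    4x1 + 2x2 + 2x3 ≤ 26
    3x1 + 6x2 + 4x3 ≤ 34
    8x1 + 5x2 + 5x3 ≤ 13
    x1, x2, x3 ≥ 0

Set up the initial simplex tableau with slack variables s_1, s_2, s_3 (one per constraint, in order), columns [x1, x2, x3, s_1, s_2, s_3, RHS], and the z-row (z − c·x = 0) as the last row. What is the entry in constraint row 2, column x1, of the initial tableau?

Constraint 2 has coefficient 3 on x1.

3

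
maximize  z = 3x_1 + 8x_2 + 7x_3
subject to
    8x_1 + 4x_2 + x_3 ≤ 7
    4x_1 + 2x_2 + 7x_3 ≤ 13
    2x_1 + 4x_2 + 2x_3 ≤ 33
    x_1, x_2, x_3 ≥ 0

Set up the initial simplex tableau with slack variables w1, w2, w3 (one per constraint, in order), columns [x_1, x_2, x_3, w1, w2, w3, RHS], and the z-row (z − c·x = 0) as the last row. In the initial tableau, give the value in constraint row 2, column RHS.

The RHS of constraint 2 is b_2 = 13.

13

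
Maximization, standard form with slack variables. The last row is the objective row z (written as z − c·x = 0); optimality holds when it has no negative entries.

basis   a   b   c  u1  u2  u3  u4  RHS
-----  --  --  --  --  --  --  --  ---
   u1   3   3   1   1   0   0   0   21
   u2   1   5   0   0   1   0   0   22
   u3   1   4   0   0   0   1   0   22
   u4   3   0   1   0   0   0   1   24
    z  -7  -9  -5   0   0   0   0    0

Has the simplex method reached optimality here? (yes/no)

no

The z-row has a negative entry -9 in column b, so it is not optimal.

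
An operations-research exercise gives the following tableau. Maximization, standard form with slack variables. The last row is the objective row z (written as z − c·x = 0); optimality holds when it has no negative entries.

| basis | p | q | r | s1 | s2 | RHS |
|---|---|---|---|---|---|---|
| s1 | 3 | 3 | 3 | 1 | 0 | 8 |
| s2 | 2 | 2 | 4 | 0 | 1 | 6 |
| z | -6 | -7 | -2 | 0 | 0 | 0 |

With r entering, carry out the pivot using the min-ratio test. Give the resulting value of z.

Ratio test on column r — row 1: 8/3 = 8/3; row 2: 6/4 = 3/2. Minimum is 3/2 at row 2 (s2 leaves); pivot element 4.
Pivot on row 2; the z-row RHS becomes 0 − (-2)·(3/2) = 3.

3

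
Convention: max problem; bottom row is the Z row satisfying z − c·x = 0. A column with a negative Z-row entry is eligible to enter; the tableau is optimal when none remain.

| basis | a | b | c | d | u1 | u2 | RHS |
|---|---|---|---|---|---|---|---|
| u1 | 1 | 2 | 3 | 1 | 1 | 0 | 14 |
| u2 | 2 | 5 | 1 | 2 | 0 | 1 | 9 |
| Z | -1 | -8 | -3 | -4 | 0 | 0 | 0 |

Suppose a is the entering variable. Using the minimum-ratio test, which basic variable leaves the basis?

u2

Column a entries and ratios — u1: 14/1 = 14; u2: 9/2 = 9/2.
Smallest ratio is 9/2 in the row of u2, so u2 leaves.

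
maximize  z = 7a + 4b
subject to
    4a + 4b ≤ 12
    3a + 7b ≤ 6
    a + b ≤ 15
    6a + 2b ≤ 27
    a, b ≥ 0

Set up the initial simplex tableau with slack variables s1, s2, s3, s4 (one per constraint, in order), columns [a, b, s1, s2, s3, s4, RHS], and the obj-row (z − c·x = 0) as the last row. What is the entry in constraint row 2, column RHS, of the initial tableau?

6

The RHS of constraint 2 is b_2 = 6.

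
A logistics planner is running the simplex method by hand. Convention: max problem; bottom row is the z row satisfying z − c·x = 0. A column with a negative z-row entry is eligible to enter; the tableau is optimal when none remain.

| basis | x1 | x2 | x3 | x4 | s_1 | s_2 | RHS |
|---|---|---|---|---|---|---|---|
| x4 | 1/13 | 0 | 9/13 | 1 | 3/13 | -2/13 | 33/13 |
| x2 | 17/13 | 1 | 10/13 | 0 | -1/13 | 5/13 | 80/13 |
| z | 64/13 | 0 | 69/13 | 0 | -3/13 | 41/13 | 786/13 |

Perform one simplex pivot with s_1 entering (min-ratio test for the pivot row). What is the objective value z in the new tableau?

Ratio test on column s_1 — row 1: (33/13)/(3/13) = 11; row 2: entry -1/13 ≤ 0. Minimum is 11 at row 1 (x4 leaves); pivot element 3/13.
Pivot on row 1; the z-row RHS becomes 786/13 − (-3/13)·11 = 63.

63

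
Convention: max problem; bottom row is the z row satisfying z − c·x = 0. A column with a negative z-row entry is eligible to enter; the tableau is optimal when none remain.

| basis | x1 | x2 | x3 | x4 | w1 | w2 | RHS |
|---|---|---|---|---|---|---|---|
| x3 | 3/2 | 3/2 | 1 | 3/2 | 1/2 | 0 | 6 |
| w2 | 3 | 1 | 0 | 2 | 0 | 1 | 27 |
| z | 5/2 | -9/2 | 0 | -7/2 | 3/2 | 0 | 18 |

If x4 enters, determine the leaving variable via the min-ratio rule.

Column x4 entries and ratios — x3: 6/(3/2) = 4; w2: 27/2 = 27/2.
Smallest ratio is 4 in the row of x3, so x3 leaves.

x3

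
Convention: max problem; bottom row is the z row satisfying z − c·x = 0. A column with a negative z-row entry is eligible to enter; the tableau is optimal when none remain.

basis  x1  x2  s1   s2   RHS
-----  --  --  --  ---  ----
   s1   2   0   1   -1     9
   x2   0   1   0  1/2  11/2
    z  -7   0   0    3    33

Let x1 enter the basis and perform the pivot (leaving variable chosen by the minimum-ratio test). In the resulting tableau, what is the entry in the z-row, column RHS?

Ratio test on column x1 — row 1: 9/2 = 9/2; row 2: entry 0 ≤ 0. Minimum is 9/2 at row 1 (s1 leaves); pivot element 2.
Divide row 1 by 2; eliminate column x1 from the other rows.
z-row update in column RHS: 33 − (-7)·(9/2) = 129/2.

129/2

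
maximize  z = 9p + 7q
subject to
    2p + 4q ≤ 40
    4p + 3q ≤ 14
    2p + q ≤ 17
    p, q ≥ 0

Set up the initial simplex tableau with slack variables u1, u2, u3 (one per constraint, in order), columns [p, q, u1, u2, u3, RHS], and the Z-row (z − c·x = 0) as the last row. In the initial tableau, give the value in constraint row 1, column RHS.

The RHS of constraint 1 is b_1 = 40.

40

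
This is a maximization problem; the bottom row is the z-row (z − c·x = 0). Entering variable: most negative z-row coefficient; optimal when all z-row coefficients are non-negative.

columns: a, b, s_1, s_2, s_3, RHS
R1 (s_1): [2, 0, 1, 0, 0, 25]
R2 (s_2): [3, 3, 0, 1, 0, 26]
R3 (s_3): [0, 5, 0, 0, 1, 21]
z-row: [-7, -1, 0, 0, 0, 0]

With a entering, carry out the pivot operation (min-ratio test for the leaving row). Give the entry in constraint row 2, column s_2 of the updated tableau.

1/3

Ratio test on column a — row 1: 25/2 = 25/2; row 2: 26/3 = 26/3; row 3: entry 0 ≤ 0. Minimum is 26/3 at row 2 (s_2 leaves); pivot element 3.
Divide row 2 by 3; eliminate column a from the other rows.
In the new row 2, the s_2 entry is the old entry divided by the pivot: 1/3 = 1/3.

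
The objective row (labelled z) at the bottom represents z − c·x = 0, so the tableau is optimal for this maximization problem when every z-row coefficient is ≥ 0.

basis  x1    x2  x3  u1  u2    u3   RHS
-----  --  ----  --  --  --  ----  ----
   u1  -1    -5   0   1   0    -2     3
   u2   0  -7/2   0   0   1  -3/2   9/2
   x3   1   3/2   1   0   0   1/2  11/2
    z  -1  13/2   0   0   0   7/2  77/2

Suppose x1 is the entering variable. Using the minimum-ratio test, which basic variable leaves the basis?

x3

Column x1 entries and ratios — u1: -1 ≤ 0, skip; u2: 0 ≤ 0, skip; x3: (11/2)/1 = 11/2.
Smallest ratio is 11/2 in the row of x3, so x3 leaves.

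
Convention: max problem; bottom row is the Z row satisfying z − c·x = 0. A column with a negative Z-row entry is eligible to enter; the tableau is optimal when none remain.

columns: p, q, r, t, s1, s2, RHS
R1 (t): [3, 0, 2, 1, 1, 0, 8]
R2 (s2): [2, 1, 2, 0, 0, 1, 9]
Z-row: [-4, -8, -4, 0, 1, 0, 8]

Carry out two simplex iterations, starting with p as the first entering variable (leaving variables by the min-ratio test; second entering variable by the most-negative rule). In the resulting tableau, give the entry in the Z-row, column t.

-4

Ratio test on column p — row 1: 8/3 = 8/3; row 2: 9/2 = 9/2. Minimum is 8/3 at row 1 (t leaves); pivot element 3.
Divide row 1 by 3; eliminate column p from the other rows.
Second iteration: most negative Z-row entry is -8 in column q, so q enters.
Ratio test on column q — row 1: entry 0 ≤ 0; row 2: (11/3)/1 = 11/3. Minimum is 11/3 at row 2 (s2 leaves); pivot element 1.
Divide row 2 by 1; eliminate column q from the other rows.
After both pivots, the entry at the Z-row, column t is -4.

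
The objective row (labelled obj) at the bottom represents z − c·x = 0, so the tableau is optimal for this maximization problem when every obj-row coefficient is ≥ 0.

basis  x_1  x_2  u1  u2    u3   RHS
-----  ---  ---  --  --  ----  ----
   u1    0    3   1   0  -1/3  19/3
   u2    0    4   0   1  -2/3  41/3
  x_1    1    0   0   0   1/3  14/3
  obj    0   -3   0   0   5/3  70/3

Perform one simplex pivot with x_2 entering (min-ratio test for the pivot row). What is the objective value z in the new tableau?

Ratio test on column x_2 — row 1: (19/3)/3 = 19/9; row 2: (41/3)/4 = 41/12; row 3: entry 0 ≤ 0. Minimum is 19/9 at row 1 (u1 leaves); pivot element 3.
Pivot on row 1; the obj-row RHS becomes 70/3 − (-3)·(19/9) = 89/3.

89/3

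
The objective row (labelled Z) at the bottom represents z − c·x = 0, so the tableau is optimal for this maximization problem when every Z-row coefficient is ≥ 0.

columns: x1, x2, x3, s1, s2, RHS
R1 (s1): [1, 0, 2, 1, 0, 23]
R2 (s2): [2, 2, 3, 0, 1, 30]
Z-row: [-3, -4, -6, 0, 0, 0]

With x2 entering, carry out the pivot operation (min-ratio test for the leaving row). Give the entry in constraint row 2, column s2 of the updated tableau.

1/2

Ratio test on column x2 — row 1: entry 0 ≤ 0; row 2: 30/2 = 15. Minimum is 15 at row 2 (s2 leaves); pivot element 2.
Divide row 2 by 2; eliminate column x2 from the other rows.
In the new row 2, the s2 entry is the old entry divided by the pivot: 1/2 = 1/2.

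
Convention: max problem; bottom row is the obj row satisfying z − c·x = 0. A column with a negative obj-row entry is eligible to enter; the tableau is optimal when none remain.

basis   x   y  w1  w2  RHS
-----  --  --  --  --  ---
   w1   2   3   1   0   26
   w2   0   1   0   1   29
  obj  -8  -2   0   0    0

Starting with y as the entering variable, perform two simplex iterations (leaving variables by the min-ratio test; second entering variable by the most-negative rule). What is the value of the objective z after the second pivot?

Ratio test on column y — row 1: 26/3 = 26/3; row 2: 29/1 = 29. Minimum is 26/3 at row 1 (w1 leaves); pivot element 3.
Pivot on row 1; the obj-row RHS becomes 0 − (-2)·(26/3) = 52/3.
Next entering variable (most negative obj-row entry -20/3): x.
Ratio test on column x — row 1: (26/3)/(2/3) = 13; row 2: entry -2/3 ≤ 0. Minimum is 13 at row 1 (y leaves); pivot element 2/3.
After the second pivot the obj-row RHS is 52/3 − (-20/3)·13 = 104.

104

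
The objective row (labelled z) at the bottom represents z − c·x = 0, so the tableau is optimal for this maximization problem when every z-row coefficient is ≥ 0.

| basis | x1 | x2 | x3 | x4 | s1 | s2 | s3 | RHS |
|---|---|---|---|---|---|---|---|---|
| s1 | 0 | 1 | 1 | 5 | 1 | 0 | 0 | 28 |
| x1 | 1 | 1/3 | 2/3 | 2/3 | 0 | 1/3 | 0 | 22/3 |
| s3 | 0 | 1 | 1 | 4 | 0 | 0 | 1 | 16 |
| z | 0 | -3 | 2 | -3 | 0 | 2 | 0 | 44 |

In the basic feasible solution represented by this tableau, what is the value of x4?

0

x4 is not in the basis, so in the current basic feasible solution x4 = 0.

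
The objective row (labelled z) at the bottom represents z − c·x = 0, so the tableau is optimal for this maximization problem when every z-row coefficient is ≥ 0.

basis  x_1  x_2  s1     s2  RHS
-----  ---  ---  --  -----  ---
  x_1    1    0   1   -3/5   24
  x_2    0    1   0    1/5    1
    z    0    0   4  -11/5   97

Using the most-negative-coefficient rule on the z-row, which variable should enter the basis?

Negative z-row entries: s2: -11/5.
The most negative is -11/5 in column s2, so s2 enters.

s2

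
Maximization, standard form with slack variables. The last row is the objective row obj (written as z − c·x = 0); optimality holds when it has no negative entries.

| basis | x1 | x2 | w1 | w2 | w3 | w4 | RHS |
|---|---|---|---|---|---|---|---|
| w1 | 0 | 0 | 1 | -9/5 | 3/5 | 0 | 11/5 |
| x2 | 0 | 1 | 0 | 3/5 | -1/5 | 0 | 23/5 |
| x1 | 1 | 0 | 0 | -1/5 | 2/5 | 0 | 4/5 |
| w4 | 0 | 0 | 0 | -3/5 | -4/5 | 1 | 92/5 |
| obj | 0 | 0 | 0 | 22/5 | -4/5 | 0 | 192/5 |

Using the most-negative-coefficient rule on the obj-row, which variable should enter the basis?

w3

Negative obj-row entries: w3: -4/5.
The most negative is -4/5 in column w3, so w3 enters.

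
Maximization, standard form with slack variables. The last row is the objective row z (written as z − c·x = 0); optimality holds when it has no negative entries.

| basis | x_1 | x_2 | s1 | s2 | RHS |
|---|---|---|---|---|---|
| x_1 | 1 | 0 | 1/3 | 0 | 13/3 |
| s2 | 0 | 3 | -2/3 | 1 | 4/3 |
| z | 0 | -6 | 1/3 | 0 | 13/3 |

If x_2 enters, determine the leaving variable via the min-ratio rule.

Column x_2 entries and ratios — x_1: 0 ≤ 0, skip; s2: (4/3)/3 = 4/9.
Smallest ratio is 4/9 in the row of s2, so s2 leaves.

s2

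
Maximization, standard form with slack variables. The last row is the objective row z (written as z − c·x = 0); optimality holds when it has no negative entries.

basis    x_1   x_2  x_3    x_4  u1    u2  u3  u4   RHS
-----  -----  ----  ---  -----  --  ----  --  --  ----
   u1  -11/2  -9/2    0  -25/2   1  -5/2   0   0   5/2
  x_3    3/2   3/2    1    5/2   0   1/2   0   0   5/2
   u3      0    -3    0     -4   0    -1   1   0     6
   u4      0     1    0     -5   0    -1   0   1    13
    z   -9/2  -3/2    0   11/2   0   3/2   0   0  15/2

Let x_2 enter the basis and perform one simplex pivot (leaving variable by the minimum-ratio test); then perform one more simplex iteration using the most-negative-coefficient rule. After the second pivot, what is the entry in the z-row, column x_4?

Ratio test on column x_2 — row 1: entry -9/2 ≤ 0; row 2: (5/2)/(3/2) = 5/3; row 3: entry -3 ≤ 0; row 4: 13/1 = 13. Minimum is 5/3 at row 2 (x_3 leaves); pivot element 3/2.
Divide row 2 by 3/2; eliminate column x_2 from the other rows.
Second iteration: most negative z-row entry is -3 in column x_1, so x_1 enters.
Ratio test on column x_1 — row 1: entry -1 ≤ 0; row 2: (5/3)/1 = 5/3; row 3: 11/3 = 11/3; row 4: entry -1 ≤ 0. Minimum is 5/3 at row 2 (x_2 leaves); pivot element 1.
Divide row 2 by 1; eliminate column x_1 from the other rows.
After both pivots, the entry at the z-row, column x_4 is 13.

13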